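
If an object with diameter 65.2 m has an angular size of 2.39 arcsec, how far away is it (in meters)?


D = size / theta_rad, theta_rad = 2.39 * pi/(180*3600) = 1.159e-05, D = 5.627e+06

5.627e+06 m


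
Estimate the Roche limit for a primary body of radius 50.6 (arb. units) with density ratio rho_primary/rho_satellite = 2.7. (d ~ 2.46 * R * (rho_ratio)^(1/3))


d_Roche = 2.46 * 50.6 * 2.7^(1/3) = 173.3299

173.3299


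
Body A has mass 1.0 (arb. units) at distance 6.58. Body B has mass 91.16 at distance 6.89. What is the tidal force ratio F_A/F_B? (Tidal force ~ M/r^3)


Ratio = (M1/r1^3) / (M2/r2^3) = (1.0/6.58^3) / (91.16/6.89^3) = 0.0126

0.0126


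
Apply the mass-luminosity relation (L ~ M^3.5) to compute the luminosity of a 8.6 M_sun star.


L/L_sun = (M/M_sun)^3.5 = 8.6^3.5 = 1865.2823

1865.2823 L_sun


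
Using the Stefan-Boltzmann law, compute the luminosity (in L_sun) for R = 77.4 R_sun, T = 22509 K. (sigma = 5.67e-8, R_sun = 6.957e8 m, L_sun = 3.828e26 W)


R = 77.4 * 6.957e8 m = 5.384718e+10 m. L = 4*pi*R^2*sigma*T^4 = 4*pi*(5.384718e+10)^2 * 5.67e-8 * 22509^4 = 5.303268989e+32 W. L/L_sun = 5.303268989e+32 / 3.828e26 = 1.385e+06

1.385e+06 L_sun


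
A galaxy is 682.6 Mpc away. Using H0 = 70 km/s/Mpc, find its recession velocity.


v = H0 * d = 70 * 682.6 = 47782.0

47782.0 km/s


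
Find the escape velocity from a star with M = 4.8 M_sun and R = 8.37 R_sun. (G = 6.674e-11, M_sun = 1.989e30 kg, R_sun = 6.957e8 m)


M = 4.8 * 1.989e30 kg = 9.5472e+30 kg; R = 8.37 * 6.957e8 m = 5.823009e+09 m. v_esc = sqrt(2GM/R) = sqrt(2 * 6.674e-11 * 9.5472e+30 / 5.823009e+09) = 467813.0995

467813.0995 m/s


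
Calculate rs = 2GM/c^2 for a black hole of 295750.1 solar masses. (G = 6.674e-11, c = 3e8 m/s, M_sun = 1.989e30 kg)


M = 295750.1 * 1.989e30 kg = 5.882469489e+35 kg. rs = 2GM/c^2 = 2 * 6.674e-11 * 5.882469489e+35 / (3e8)^2 = 8.724e+08

8.724e+08 m


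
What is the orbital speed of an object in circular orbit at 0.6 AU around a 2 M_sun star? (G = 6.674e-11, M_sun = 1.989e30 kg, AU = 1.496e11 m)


v = sqrt(GM/r) = sqrt(6.674e-11 * 3.978e+30 / 8.976e+10) = 54385.6181

54385.6181 m/s


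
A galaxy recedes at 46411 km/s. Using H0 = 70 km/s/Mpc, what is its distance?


d = v / H0 = 46411 / 70 = 663.0143

663.0143 Mpc


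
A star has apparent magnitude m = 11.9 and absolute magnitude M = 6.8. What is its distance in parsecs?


d = 10^((m - M + 5)/5) = 10^((11.9 - 6.8 + 5)/5) = 104.7129

104.7129 pc


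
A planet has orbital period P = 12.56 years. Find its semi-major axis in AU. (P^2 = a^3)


a = P^(2/3) = 12.56^(2/3) = 5.4033

5.4033 AU


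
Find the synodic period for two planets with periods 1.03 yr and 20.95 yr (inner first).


1/P_syn = |1/P1 - 1/P2| = |1/1.03 - 1/20.95| => P_syn = 1.0833

1.0833 years


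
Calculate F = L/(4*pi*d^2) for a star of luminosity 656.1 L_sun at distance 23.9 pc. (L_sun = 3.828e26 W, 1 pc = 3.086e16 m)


F = L / (4*pi*d^2) = 2.512e+29 / (4*pi*(7.376e+17)^2) = 3.674e-08

3.674e-08 W/m^2


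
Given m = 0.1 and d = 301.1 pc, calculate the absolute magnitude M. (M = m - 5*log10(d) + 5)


M = m - 5*log10(d) + 5 = 0.1 - 5*log10(301.1) + 5 = -7.2936

-7.2936


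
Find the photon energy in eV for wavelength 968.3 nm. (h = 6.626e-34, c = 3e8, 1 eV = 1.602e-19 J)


E = hc/lambda = 6.626e-34 * 3e8 / 9.683e-07 = 2.053e-19 J = 1.2814 eV

1.2814 eV


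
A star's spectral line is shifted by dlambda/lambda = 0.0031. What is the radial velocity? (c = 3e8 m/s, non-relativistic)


v = (dlambda/lambda) * c = 0.0031 * 3e8 = 930000.0

930000.0 m/s


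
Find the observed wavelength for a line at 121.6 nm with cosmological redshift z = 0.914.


lam_obs = lam_emit * (1 + z) = 121.6 * (1 + 0.914) = 232.7424

232.7424 nm


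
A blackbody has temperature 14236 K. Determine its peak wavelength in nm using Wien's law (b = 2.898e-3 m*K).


lam_max = b / T = 2.898e-3 / 14236 = 2.036e-07 m = 203.5684 nm

203.5684 nm


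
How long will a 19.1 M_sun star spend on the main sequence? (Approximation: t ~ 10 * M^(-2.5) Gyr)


t = 10 * M^(-2.5) = 10 * 19.1^(-2.5) = 0.0063

0.0063 Gyr


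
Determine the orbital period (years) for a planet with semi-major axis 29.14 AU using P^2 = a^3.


P = a^(3/2) = 29.14^1.5 = 157.302

157.302 years


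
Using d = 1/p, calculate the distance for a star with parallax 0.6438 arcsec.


d = 1/p = 1/0.6438 = 1.5533

1.5533 pc


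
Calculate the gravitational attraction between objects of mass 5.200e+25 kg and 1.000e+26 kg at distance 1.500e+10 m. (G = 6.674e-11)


F = G*m1*m2/r^2 = 6.674e-11 * 5.200e+25 * 1.000e+26 / (1.500e+10)^2 = 6.674e-11 * 5.200e+51 / 2.250e+20 = 1.542e+21

1.542e+21 N


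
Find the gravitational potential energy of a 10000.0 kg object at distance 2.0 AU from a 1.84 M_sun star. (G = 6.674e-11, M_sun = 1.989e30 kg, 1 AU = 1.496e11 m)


M = 1.84 * 1.989e30 kg = 3.65976e+30 kg; r = 2.0 AU * 1.496e11 m/AU = 2.992e+11 m. U = -GM*m/r = -(6.674e-11 * 3.65976e+30 * 10000.0) / 2.992e+11 = -8.164e+12

-8.164e+12 J


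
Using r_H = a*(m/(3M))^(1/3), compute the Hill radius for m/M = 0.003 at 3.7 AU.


r_H = a * (m/3M)^(1/3) = 3.7 * (0.003/3)^(1/3) = 0.37

0.37 AU


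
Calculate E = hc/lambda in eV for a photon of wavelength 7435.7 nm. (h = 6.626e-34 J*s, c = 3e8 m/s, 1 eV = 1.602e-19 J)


E = hc/lambda = 6.626e-34 * 3e8 / 7.436e-06 = 2.673e-20 J = 0.1669 eV

0.1669 eV


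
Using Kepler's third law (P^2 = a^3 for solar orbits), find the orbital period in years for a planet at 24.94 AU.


P = a^(3/2) = 24.94^1.5 = 124.5503

124.5503 years


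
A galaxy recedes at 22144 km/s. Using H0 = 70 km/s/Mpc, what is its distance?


d = v / H0 = 22144 / 70 = 316.3429

316.3429 Mpc


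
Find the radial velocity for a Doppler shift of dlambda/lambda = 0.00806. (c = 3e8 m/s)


v = (dlambda/lambda) * c = 0.00806 * 3e8 = 2.418e+06

2.418e+06 m/s


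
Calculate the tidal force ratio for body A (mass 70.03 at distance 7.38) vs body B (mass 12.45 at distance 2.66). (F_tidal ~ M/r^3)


Ratio = (M1/r1^3) / (M2/r2^3) = (70.03/7.38^3) / (12.45/2.66^3) = 0.2634

0.2634


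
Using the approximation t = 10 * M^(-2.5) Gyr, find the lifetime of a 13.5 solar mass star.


t = 10 * M^(-2.5) = 10 * 13.5^(-2.5) = 0.0149

0.0149 Gyr


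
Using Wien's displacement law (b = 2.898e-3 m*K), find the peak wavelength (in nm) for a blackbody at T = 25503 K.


lam_max = b / T = 2.898e-3 / 25503 = 1.136e-07 m = 113.6337 nm

113.6337 nm


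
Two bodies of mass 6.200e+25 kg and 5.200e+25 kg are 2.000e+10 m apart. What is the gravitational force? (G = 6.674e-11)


F = G*m1*m2/r^2 = 6.674e-11 * 6.200e+25 * 5.200e+25 / (2.000e+10)^2 = 6.674e-11 * 3.224e+51 / 4.000e+20 = 5.379e+20

5.379e+20 N


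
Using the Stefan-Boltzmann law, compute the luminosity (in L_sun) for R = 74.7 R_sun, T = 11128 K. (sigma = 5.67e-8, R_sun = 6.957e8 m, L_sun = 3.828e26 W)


R = 74.7 * 6.957e8 m = 5.196879e+10 m. L = 4*pi*R^2*sigma*T^4 = 4*pi*(5.196879e+10)^2 * 5.67e-8 * 11128^4 = 2.950846382e+31 W. L/L_sun = 2.950846382e+31 / 3.828e26 = 77085.8512

77085.8512 L_sun


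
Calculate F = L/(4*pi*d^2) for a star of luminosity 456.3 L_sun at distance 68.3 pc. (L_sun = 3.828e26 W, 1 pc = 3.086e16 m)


F = L / (4*pi*d^2) = 1.747e+29 / (4*pi*(2.108e+18)^2) = 3.129e-09

3.129e-09 W/m^2


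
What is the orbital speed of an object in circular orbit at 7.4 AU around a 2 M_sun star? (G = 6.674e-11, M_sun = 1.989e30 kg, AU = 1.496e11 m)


v = sqrt(GM/r) = sqrt(6.674e-11 * 3.978e+30 / 1.107e+12) = 15486.1633

15486.1633 m/s


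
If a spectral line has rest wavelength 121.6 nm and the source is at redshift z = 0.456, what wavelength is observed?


lam_obs = lam_emit * (1 + z) = 121.6 * (1 + 0.456) = 177.0496

177.0496 nm


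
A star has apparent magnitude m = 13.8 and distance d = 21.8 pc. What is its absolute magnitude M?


M = m - 5*log10(d) + 5 = 13.8 - 5*log10(21.8) + 5 = 12.1077

12.1077


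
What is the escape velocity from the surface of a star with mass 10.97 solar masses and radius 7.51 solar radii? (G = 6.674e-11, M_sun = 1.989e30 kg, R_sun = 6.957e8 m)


M = 10.97 * 1.989e30 kg = 2.181933e+31 kg; R = 7.51 * 6.957e8 m = 5.224707e+09 m. v_esc = sqrt(2GM/R) = sqrt(2 * 6.674e-11 * 2.181933e+31 / 5.224707e+09) = 746616.931

746616.931 m/s


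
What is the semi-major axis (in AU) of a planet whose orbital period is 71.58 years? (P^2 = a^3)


a = P^(2/3) = 71.58^(2/3) = 17.2396

17.2396 AU


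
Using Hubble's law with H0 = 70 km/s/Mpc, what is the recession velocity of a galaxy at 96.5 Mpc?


v = H0 * d = 70 * 96.5 = 6755.0

6755.0 km/s


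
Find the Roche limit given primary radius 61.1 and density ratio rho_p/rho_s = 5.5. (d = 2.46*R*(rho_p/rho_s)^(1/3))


d_Roche = 2.46 * 61.1 * 5.5^(1/3) = 265.3163

265.3163


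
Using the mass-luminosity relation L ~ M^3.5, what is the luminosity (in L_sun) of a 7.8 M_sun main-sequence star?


L/L_sun = (M/M_sun)^3.5 = 7.8^3.5 = 1325.3516

1325.3516 L_sun


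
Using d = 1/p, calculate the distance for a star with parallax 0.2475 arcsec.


d = 1/p = 1/0.2475 = 4.0404

4.0404 pc


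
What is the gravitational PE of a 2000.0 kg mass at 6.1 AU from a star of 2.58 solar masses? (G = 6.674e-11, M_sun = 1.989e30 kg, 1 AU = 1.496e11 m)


M = 2.58 * 1.989e30 kg = 5.13162e+30 kg; r = 6.1 AU * 1.496e11 m/AU = 9.1256e+11 m. U = -GM*m/r = -(6.674e-11 * 5.13162e+30 * 2000.0) / 9.1256e+11 = -7.506e+11

-7.506e+11 J


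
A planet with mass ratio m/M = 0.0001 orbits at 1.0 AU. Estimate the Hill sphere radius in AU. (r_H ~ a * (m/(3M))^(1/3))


r_H = a * (m/3M)^(1/3) = 1.0 * (0.0001/3)^(1/3) = 0.0322

0.0322 AU


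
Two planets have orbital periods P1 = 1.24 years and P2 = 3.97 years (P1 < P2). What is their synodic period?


1/P_syn = |1/P1 - 1/P2| = |1/1.24 - 1/3.97| => P_syn = 1.8032

1.8032 years


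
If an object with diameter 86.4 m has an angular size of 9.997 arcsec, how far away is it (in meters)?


D = size / theta_rad, theta_rad = 9.997 * pi/(180*3600) = 4.847e-05, D = 1.783e+06

1.783e+06 m


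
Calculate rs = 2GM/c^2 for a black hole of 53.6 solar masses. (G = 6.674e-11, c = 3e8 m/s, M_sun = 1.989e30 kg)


M = 53.6 * 1.989e30 kg = 1.066104e+32 kg. rs = 2GM/c^2 = 2 * 6.674e-11 * 1.066104e+32 / (3e8)^2 = 158115.0688

158115.0688 m


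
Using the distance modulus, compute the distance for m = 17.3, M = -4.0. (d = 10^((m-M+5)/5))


d = 10^((m - M + 5)/5) = 10^((17.3 - -4.0 + 5)/5) = 181970.0859

181970.0859 pc


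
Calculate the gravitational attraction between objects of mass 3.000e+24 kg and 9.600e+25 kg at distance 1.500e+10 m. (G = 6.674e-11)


F = G*m1*m2/r^2 = 6.674e-11 * 3.000e+24 * 9.600e+25 / (1.500e+10)^2 = 6.674e-11 * 2.880e+50 / 2.250e+20 = 8.543e+19

8.543e+19 N


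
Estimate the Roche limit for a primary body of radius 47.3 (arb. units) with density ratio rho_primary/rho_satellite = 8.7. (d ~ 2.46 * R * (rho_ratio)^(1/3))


d_Roche = 2.46 * 47.3 * 8.7^(1/3) = 239.3147

239.3147


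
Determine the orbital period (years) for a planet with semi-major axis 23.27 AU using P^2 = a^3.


P = a^(3/2) = 23.27^1.5 = 112.2521

112.2521 years


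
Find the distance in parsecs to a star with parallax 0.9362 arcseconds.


d = 1/p = 1/0.9362 = 1.0681

1.0681 pc


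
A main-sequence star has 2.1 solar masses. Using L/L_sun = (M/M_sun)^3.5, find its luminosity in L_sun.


L/L_sun = (M/M_sun)^3.5 = 2.1^3.5 = 13.4205

13.4205 L_sun


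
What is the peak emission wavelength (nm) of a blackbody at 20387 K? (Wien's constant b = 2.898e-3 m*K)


lam_max = b / T = 2.898e-3 / 20387 = 1.421e-07 m = 142.1494 nm

142.1494 nm


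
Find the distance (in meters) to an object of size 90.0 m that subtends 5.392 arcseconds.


D = size / theta_rad, theta_rad = 5.392 * pi/(180*3600) = 2.614e-05, D = 3.443e+06

3.443e+06 m


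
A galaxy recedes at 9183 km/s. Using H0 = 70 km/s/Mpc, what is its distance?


d = v / H0 = 9183 / 70 = 131.1857

131.1857 Mpc


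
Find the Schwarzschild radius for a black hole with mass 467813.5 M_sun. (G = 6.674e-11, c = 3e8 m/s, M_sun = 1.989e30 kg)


M = 467813.5 * 1.989e30 kg = 9.304810515e+35 kg. rs = 2GM/c^2 = 2 * 6.674e-11 * 9.304810515e+35 / (3e8)^2 = 1.380e+09

1.380e+09 m


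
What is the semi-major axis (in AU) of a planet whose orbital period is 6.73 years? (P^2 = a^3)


a = P^(2/3) = 6.73^(2/3) = 3.5646

3.5646 AU


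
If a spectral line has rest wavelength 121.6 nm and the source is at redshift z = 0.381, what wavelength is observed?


lam_obs = lam_emit * (1 + z) = 121.6 * (1 + 0.381) = 167.9296

167.9296 nm


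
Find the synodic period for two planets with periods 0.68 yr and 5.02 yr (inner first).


1/P_syn = |1/P1 - 1/P2| = |1/0.68 - 1/5.02| => P_syn = 0.7865

0.7865 years


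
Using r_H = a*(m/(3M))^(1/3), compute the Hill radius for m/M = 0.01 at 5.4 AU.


r_H = a * (m/3M)^(1/3) = 5.4 * (0.01/3)^(1/3) = 0.8067

0.8067 AU


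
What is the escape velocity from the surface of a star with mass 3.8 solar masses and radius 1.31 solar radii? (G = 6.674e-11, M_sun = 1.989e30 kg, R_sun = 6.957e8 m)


M = 3.8 * 1.989e30 kg = 7.5582e+30 kg; R = 1.31 * 6.957e8 m = 9.11367e+08 m. v_esc = sqrt(2GM/R) = sqrt(2 * 6.674e-11 * 7.5582e+30 / 9.11367e+08) = 1.052e+06

1.052e+06 m/s


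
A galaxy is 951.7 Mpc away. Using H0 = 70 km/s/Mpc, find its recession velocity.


v = H0 * d = 70 * 951.7 = 66619.0

66619.0 km/s


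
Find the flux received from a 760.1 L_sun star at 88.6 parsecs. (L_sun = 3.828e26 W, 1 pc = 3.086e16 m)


F = L / (4*pi*d^2) = 2.910e+29 / (4*pi*(2.734e+18)^2) = 3.097e-09

3.097e-09 W/m^2


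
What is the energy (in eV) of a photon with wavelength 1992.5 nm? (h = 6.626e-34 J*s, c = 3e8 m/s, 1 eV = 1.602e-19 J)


E = hc/lambda = 6.626e-34 * 3e8 / 1.992e-06 = 9.976e-20 J = 0.6227 eV

0.6227 eV


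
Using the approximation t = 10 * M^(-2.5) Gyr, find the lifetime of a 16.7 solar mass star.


t = 10 * M^(-2.5) = 10 * 16.7^(-2.5) = 0.0088

0.0088 Gyr


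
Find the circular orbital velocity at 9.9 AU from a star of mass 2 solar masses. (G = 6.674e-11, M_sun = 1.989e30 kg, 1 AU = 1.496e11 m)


v = sqrt(GM/r) = sqrt(6.674e-11 * 3.978e+30 / 1.481e+12) = 13388.8136

13388.8136 m/s


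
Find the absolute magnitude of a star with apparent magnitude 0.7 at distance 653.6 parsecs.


M = m - 5*log10(d) + 5 = 0.7 - 5*log10(653.6) + 5 = -8.3766

-8.3766


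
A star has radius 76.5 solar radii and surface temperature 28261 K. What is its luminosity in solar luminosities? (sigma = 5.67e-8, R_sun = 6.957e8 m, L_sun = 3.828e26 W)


R = 76.5 * 6.957e8 m = 5.322105e+10 m. L = 4*pi*R^2*sigma*T^4 = 4*pi*(5.322105e+10)^2 * 5.67e-8 * 28261^4 = 1.287389315e+33 W. L/L_sun = 1.287389315e+33 / 3.828e26 = 3.363e+06

3.363e+06 L_sun


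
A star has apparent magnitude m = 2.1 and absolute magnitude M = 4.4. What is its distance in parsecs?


d = 10^((m - M + 5)/5) = 10^((2.1 - 4.4 + 5)/5) = 3.4674

3.4674 pc


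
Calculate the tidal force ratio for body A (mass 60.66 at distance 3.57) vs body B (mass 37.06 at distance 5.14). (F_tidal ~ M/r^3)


Ratio = (M1/r1^3) / (M2/r2^3) = (60.66/3.57^3) / (37.06/5.14^3) = 4.8852

4.8852


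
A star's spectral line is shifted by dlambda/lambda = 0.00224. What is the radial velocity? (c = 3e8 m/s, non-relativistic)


v = (dlambda/lambda) * c = 0.00224 * 3e8 = 672000.0

672000.0 m/s


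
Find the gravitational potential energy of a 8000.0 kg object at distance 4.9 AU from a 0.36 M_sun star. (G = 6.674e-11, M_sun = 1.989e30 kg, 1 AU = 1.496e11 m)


M = 0.36 * 1.989e30 kg = 7.1604e+29 kg; r = 4.9 AU * 1.496e11 m/AU = 7.3304e+11 m. U = -GM*m/r = -(6.674e-11 * 7.1604e+29 * 8000.0) / 7.3304e+11 = -5.215e+11

-5.215e+11 J


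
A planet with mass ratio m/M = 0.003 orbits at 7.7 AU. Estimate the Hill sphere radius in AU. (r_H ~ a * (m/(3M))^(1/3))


r_H = a * (m/3M)^(1/3) = 7.7 * (0.003/3)^(1/3) = 0.77

0.77 AU


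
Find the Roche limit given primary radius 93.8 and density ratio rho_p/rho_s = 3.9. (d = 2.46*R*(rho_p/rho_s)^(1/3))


d_Roche = 2.46 * 93.8 * 3.9^(1/3) = 363.2114

363.2114


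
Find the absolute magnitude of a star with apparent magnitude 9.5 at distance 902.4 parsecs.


M = m - 5*log10(d) + 5 = 9.5 - 5*log10(902.4) + 5 = -0.277

-0.277


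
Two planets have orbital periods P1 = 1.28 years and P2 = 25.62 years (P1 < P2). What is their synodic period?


1/P_syn = |1/P1 - 1/P2| = |1/1.28 - 1/25.62| => P_syn = 1.3473

1.3473 years


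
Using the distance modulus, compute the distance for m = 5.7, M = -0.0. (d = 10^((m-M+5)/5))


d = 10^((m - M + 5)/5) = 10^((5.7 - -0.0 + 5)/5) = 138.0384

138.0384 pc


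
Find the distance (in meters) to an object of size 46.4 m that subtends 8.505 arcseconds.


D = size / theta_rad, theta_rad = 8.505 * pi/(180*3600) = 4.123e-05, D = 1.125e+06

1.125e+06 m


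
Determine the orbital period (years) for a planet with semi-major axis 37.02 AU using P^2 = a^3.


P = a^(3/2) = 37.02^1.5 = 225.2447

225.2447 years


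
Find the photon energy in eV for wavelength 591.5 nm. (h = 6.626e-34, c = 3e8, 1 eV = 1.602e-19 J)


E = hc/lambda = 6.626e-34 * 3e8 / 5.915e-07 = 3.361e-19 J = 2.0978 eV

2.0978 eV


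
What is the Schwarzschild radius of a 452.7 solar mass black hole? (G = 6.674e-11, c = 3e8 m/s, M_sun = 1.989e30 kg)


M = 452.7 * 1.989e30 kg = 9.004203e+32 kg. rs = 2GM/c^2 = 2 * 6.674e-11 * 9.004203e+32 / (3e8)^2 = 1.335e+06

1.335e+06 m


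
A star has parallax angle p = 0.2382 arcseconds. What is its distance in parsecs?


d = 1/p = 1/0.2382 = 4.1982

4.1982 pc


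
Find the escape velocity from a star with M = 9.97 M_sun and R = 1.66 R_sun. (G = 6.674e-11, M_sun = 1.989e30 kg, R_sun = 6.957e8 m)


M = 9.97 * 1.989e30 kg = 1.983033e+31 kg; R = 1.66 * 6.957e8 m = 1.154862e+09 m. v_esc = sqrt(2GM/R) = sqrt(2 * 6.674e-11 * 1.983033e+31 / 1.154862e+09) = 1.514e+06

1.514e+06 m/s


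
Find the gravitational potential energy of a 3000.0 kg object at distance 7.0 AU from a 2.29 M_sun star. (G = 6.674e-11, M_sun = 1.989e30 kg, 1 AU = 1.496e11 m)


M = 2.29 * 1.989e30 kg = 4.55481e+30 kg; r = 7.0 AU * 1.496e11 m/AU = 1.0472e+12 m. U = -GM*m/r = -(6.674e-11 * 4.55481e+30 * 3000.0) / 1.0472e+12 = -8.709e+11

-8.709e+11 J


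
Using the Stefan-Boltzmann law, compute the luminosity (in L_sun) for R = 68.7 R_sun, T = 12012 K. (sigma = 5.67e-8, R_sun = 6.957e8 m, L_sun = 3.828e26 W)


R = 68.7 * 6.957e8 m = 4.779459e+10 m. L = 4*pi*R^2*sigma*T^4 = 4*pi*(4.779459e+10)^2 * 5.67e-8 * 12012^4 = 3.388532831e+31 W. L/L_sun = 3.388532831e+31 / 3.828e26 = 88519.6664

88519.6664 L_sun


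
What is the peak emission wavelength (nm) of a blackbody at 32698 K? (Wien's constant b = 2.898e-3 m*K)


lam_max = b / T = 2.898e-3 / 32698 = 8.863e-08 m = 88.6293 nm

88.6293 nm


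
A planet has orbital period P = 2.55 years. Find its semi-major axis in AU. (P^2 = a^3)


a = P^(2/3) = 2.55^(2/3) = 1.8665

1.8665 AU


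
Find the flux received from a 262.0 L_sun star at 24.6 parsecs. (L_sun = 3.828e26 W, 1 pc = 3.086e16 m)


F = L / (4*pi*d^2) = 1.003e+29 / (4*pi*(7.592e+17)^2) = 1.385e-08

1.385e-08 W/m^2


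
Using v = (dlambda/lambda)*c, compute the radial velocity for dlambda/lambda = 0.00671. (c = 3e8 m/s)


v = (dlambda/lambda) * c = 0.00671 * 3e8 = 2.013e+06

2.013e+06 m/s


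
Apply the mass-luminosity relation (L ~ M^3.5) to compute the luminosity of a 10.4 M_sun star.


L/L_sun = (M/M_sun)^3.5 = 10.4^3.5 = 3627.5774

3627.5774 L_sun


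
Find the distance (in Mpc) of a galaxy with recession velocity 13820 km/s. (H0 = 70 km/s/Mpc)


d = v / H0 = 13820 / 70 = 197.4286

197.4286 Mpc


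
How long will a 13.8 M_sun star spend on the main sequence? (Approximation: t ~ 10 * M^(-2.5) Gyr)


t = 10 * M^(-2.5) = 10 * 13.8^(-2.5) = 0.0141

0.0141 Gyr


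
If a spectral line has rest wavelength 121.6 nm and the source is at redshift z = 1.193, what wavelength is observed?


lam_obs = lam_emit * (1 + z) = 121.6 * (1 + 1.193) = 266.6688

266.6688 nm


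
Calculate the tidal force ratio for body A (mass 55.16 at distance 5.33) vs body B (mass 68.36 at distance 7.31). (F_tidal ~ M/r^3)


Ratio = (M1/r1^3) / (M2/r2^3) = (55.16/5.33^3) / (68.36/7.31^3) = 2.0816

2.0816


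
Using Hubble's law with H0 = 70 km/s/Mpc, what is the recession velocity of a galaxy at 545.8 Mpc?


v = H0 * d = 70 * 545.8 = 38206.0

38206.0 km/s


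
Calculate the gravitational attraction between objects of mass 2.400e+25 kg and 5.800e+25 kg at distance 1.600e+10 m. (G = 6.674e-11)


F = G*m1*m2/r^2 = 6.674e-11 * 2.400e+25 * 5.800e+25 / (1.600e+10)^2 = 6.674e-11 * 1.392e+51 / 2.560e+20 = 3.629e+20

3.629e+20 N


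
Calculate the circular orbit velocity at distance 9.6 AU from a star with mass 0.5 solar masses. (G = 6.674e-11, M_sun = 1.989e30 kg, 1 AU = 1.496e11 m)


v = sqrt(GM/r) = sqrt(6.674e-11 * 9.945e+29 / 1.436e+12) = 6798.2023

6798.2023 m/s


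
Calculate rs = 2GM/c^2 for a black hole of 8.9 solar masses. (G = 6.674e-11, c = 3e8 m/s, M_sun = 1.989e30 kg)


M = 8.9 * 1.989e30 kg = 1.77021e+31 kg. rs = 2GM/c^2 = 2 * 6.674e-11 * 1.77021e+31 / (3e8)^2 = 26254.1812

26254.1812 m


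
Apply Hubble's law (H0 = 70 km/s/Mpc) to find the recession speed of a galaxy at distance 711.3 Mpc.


v = H0 * d = 70 * 711.3 = 49791.0

49791.0 km/s


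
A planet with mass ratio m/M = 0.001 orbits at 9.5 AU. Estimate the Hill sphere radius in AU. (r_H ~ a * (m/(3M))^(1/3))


r_H = a * (m/3M)^(1/3) = 9.5 * (0.001/3)^(1/3) = 0.6587

0.6587 AU


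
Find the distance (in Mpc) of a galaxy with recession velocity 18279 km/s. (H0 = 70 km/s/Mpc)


d = v / H0 = 18279 / 70 = 261.1286

261.1286 Mpc


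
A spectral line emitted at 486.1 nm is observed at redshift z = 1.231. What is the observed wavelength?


lam_obs = lam_emit * (1 + z) = 486.1 * (1 + 1.231) = 1084.4891

1084.4891 nm


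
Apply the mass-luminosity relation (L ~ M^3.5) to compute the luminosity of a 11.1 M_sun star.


L/L_sun = (M/M_sun)^3.5 = 11.1^3.5 = 4556.49

4556.49 L_sun


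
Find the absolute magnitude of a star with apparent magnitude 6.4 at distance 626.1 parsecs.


M = m - 5*log10(d) + 5 = 6.4 - 5*log10(626.1) + 5 = -2.5832

-2.5832


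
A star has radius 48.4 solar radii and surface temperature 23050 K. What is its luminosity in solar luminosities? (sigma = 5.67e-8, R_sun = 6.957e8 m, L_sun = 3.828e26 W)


R = 48.4 * 6.957e8 m = 3.367188e+10 m. L = 4*pi*R^2*sigma*T^4 = 4*pi*(3.367188e+10)^2 * 5.67e-8 * 23050^4 = 2.280401783e+32 W. L/L_sun = 2.280401783e+32 / 3.828e26 = 595716.2441

595716.2441 L_sun


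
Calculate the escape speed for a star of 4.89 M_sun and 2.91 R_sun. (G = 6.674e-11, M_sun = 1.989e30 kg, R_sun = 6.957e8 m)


M = 4.89 * 1.989e30 kg = 9.72621e+30 kg; R = 2.91 * 6.957e8 m = 2.024487e+09 m. v_esc = sqrt(2GM/R) = sqrt(2 * 6.674e-11 * 9.72621e+30 / 2.024487e+09) = 800796.975

800796.975 m/s


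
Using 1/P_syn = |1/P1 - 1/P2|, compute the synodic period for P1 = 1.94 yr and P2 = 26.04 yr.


1/P_syn = |1/P1 - 1/P2| = |1/1.94 - 1/26.04| => P_syn = 2.0962

2.0962 years


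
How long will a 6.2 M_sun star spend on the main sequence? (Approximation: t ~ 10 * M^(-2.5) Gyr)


t = 10 * M^(-2.5) = 10 * 6.2^(-2.5) = 0.1045

0.1045 Gyr


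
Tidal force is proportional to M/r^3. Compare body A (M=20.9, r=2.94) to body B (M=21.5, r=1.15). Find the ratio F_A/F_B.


Ratio = (M1/r1^3) / (M2/r2^3) = (20.9/2.94^3) / (21.5/1.15^3) = 0.0582

0.0582


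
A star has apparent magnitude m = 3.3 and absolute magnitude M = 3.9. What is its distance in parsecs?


d = 10^((m - M + 5)/5) = 10^((3.3 - 3.9 + 5)/5) = 7.5858

7.5858 pc


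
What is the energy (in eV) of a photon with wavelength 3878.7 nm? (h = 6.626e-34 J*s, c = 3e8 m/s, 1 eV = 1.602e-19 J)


E = hc/lambda = 6.626e-34 * 3e8 / 3.879e-06 = 5.125e-20 J = 0.3199 eV

0.3199 eV


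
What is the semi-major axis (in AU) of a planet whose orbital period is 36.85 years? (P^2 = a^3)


a = P^(2/3) = 36.85^(2/3) = 11.0737

11.0737 AU


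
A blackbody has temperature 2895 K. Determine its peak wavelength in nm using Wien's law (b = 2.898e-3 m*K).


lam_max = b / T = 2.898e-3 / 2895 = 1.001e-06 m = 1001.0363 nm

1001.0363 nm


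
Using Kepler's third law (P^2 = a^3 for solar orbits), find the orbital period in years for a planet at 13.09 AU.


P = a^(3/2) = 13.09^1.5 = 47.3598

47.3598 years


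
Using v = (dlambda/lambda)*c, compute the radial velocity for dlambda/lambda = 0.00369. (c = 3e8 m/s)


v = (dlambda/lambda) * c = 0.00369 * 3e8 = 1.107e+06

1.107e+06 m/s


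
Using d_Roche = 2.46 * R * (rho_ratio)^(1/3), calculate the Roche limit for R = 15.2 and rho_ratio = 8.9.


d_Roche = 2.46 * 15.2 * 8.9^(1/3) = 77.4894

77.4894


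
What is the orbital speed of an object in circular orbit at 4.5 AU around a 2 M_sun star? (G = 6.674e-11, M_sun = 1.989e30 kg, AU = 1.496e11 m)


v = sqrt(GM/r) = sqrt(6.674e-11 * 3.978e+30 / 6.732e+11) = 19858.8199

19858.8199 m/s


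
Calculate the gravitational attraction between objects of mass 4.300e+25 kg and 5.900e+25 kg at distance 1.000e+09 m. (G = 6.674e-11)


F = G*m1*m2/r^2 = 6.674e-11 * 4.300e+25 * 5.900e+25 / (1.000e+09)^2 = 6.674e-11 * 2.537e+51 / 1.000e+18 = 1.693e+23

1.693e+23 N


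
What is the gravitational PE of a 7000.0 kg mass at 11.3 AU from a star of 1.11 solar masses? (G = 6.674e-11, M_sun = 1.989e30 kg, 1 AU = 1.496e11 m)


M = 1.11 * 1.989e30 kg = 2.20779e+30 kg; r = 11.3 AU * 1.496e11 m/AU = 1.69048e+12 m. U = -GM*m/r = -(6.674e-11 * 2.20779e+30 * 7000.0) / 1.69048e+12 = -6.101e+11

-6.101e+11 J


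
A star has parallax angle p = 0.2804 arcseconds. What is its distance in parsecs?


d = 1/p = 1/0.2804 = 3.5663

3.5663 pc


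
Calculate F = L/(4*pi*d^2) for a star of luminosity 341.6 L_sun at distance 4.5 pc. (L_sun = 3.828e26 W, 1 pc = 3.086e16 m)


F = L / (4*pi*d^2) = 1.308e+29 / (4*pi*(1.389e+17)^2) = 5.396e-07

5.396e-07 W/m^2


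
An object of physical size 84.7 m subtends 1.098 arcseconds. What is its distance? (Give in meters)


D = size / theta_rad, theta_rad = 1.098 * pi/(180*3600) = 5.323e-06, D = 1.591e+07

1.591e+07 m


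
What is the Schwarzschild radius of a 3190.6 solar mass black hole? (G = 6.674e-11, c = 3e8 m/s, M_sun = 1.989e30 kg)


M = 3190.6 * 1.989e30 kg = 6.3461034e+33 kg. rs = 2GM/c^2 = 2 * 6.674e-11 * 6.3461034e+33 / (3e8)^2 = 9.412e+06

9.412e+06 m


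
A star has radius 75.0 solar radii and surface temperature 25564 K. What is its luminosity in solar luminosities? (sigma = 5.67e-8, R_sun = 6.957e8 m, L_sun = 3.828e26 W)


R = 75.0 * 6.957e8 m = 5.21775e+10 m. L = 4*pi*R^2*sigma*T^4 = 4*pi*(5.21775e+10)^2 * 5.67e-8 * 25564^4 = 8.28466004e+32 W. L/L_sun = 8.28466004e+32 / 3.828e26 = 2.164e+06

2.164e+06 L_sun


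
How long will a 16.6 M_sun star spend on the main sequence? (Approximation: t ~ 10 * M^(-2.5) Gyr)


t = 10 * M^(-2.5) = 10 * 16.6^(-2.5) = 0.0089

0.0089 Gyr


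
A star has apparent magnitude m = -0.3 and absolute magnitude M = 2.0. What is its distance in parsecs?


d = 10^((m - M + 5)/5) = 10^((-0.3 - 2.0 + 5)/5) = 3.4674

3.4674 pc


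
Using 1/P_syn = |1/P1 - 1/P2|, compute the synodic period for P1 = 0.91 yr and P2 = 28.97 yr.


1/P_syn = |1/P1 - 1/P2| = |1/0.91 - 1/28.97| => P_syn = 0.9395

0.9395 years


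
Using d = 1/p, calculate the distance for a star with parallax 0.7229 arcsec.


d = 1/p = 1/0.7229 = 1.3833

1.3833 pc


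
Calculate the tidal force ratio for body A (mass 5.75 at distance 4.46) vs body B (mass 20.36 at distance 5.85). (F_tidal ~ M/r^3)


Ratio = (M1/r1^3) / (M2/r2^3) = (5.75/4.46^3) / (20.36/5.85^3) = 0.6373

0.6373


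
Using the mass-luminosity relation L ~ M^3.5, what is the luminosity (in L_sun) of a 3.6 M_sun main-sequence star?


L/L_sun = (M/M_sun)^3.5 = 3.6^3.5 = 88.5235

88.5235 L_sun


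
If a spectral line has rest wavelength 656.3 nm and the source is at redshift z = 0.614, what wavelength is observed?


lam_obs = lam_emit * (1 + z) = 656.3 * (1 + 0.614) = 1059.2682

1059.2682 nm


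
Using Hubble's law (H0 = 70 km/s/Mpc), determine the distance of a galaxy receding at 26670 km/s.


d = v / H0 = 26670 / 70 = 381.0

381.0 Mpc


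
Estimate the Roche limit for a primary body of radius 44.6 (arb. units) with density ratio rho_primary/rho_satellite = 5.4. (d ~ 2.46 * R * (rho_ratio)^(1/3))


d_Roche = 2.46 * 44.6 * 5.4^(1/3) = 192.4869

192.4869


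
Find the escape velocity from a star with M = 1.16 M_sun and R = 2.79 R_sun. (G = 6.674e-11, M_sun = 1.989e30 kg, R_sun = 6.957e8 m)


M = 1.16 * 1.989e30 kg = 2.30724e+30 kg; R = 2.79 * 6.957e8 m = 1.941003e+09 m. v_esc = sqrt(2GM/R) = sqrt(2 * 6.674e-11 * 2.30724e+30 / 1.941003e+09) = 398328.5009

398328.5009 m/s


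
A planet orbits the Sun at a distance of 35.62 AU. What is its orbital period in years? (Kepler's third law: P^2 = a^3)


P = a^(3/2) = 35.62^1.5 = 212.589

212.589 years


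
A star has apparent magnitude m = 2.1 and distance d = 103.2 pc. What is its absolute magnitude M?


M = m - 5*log10(d) + 5 = 2.1 - 5*log10(103.2) + 5 = -2.9684

-2.9684


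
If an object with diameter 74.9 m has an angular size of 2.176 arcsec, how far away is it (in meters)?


D = size / theta_rad, theta_rad = 2.176 * pi/(180*3600) = 1.055e-05, D = 7.100e+06

7.100e+06 m


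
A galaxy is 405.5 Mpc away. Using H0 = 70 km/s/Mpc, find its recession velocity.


v = H0 * d = 70 * 405.5 = 28385.0

28385.0 km/s


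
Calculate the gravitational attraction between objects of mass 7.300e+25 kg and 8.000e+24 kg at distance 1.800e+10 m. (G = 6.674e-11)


F = G*m1*m2/r^2 = 6.674e-11 * 7.300e+25 * 8.000e+24 / (1.800e+10)^2 = 6.674e-11 * 5.840e+50 / 3.240e+20 = 1.203e+20

1.203e+20 N


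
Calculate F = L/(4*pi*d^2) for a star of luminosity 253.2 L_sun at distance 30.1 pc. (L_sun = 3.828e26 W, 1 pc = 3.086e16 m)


F = L / (4*pi*d^2) = 9.692e+28 / (4*pi*(9.289e+17)^2) = 8.939e-09

8.939e-09 W/m^2


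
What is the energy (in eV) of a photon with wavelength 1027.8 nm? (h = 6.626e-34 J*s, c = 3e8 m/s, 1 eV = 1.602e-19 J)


E = hc/lambda = 6.626e-34 * 3e8 / 1.028e-06 = 1.934e-19 J = 1.2073 eV

1.2073 eV


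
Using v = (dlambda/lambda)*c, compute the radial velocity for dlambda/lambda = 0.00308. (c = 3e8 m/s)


v = (dlambda/lambda) * c = 0.00308 * 3e8 = 924000.0

924000.0 m/s


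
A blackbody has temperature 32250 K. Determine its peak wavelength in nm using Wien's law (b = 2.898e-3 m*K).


lam_max = b / T = 2.898e-3 / 32250 = 8.986e-08 m = 89.8605 nm

89.8605 nm


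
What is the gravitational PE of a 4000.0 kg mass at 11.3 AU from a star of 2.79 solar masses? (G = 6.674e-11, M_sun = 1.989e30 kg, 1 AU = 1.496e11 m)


M = 2.79 * 1.989e30 kg = 5.54931e+30 kg; r = 11.3 AU * 1.496e11 m/AU = 1.69048e+12 m. U = -GM*m/r = -(6.674e-11 * 5.54931e+30 * 4000.0) / 1.69048e+12 = -8.763e+11

-8.763e+11 J


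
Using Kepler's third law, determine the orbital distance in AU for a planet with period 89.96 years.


a = P^(2/3) = 89.96^(2/3) = 20.077

20.077 AU


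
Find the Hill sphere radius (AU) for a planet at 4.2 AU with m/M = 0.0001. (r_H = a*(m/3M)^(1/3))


r_H = a * (m/3M)^(1/3) = 4.2 * (0.0001/3)^(1/3) = 0.1352

0.1352 AU


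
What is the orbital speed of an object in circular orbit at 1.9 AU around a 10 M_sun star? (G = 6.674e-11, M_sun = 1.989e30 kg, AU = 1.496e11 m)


v = sqrt(GM/r) = sqrt(6.674e-11 * 1.989e+31 / 2.842e+11) = 68338.8861

68338.8861 m/s


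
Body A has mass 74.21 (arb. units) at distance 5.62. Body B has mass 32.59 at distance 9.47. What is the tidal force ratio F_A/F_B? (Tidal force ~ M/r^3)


Ratio = (M1/r1^3) / (M2/r2^3) = (74.21/5.62^3) / (32.59/9.47^3) = 10.8948

10.8948


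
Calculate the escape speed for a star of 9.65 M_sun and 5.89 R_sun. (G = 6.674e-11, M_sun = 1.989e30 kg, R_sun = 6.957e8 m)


M = 9.65 * 1.989e30 kg = 1.919385e+31 kg; R = 5.89 * 6.957e8 m = 4.097673e+09 m. v_esc = sqrt(2GM/R) = sqrt(2 * 6.674e-11 * 1.919385e+31 / 4.097673e+09) = 790715.9479

790715.9479 m/s


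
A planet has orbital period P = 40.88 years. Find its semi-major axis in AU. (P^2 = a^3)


a = P^(2/3) = 40.88^(2/3) = 11.867

11.867 AU


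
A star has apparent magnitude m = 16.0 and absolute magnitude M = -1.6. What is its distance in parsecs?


d = 10^((m - M + 5)/5) = 10^((16.0 - -1.6 + 5)/5) = 33113.1121

33113.1121 pc


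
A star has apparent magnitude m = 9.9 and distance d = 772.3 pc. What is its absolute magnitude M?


M = m - 5*log10(d) + 5 = 9.9 - 5*log10(772.3) + 5 = 0.4611

0.4611


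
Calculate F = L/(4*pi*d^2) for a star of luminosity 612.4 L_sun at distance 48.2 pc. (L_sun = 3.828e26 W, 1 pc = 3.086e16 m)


F = L / (4*pi*d^2) = 2.344e+29 / (4*pi*(1.487e+18)^2) = 8.432e-09

8.432e-09 W/m^2


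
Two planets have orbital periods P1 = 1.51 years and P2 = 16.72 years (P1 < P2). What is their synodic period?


1/P_syn = |1/P1 - 1/P2| = |1/1.51 - 1/16.72| => P_syn = 1.6599

1.6599 years


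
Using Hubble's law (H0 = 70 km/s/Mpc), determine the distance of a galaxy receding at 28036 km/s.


d = v / H0 = 28036 / 70 = 400.5143

400.5143 Mpc


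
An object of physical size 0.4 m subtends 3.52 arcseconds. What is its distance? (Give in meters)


D = size / theta_rad, theta_rad = 3.52 * pi/(180*3600) = 1.707e-05, D = 23439.1825

23439.1825 m


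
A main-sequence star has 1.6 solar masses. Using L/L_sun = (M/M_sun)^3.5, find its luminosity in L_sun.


L/L_sun = (M/M_sun)^3.5 = 1.6^3.5 = 5.1811

5.1811 L_sun


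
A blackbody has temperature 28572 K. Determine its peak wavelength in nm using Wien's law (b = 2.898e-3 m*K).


lam_max = b / T = 2.898e-3 / 28572 = 1.014e-07 m = 101.428 nm

101.428 nm


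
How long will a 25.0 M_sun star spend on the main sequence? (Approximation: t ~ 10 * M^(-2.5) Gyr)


t = 10 * M^(-2.5) = 10 * 25.0^(-2.5) = 0.0032

0.0032 Gyr


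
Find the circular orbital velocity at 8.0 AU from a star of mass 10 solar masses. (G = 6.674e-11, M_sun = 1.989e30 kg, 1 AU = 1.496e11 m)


v = sqrt(GM/r) = sqrt(6.674e-11 * 1.989e+31 / 1.197e+12) = 33304.2534

33304.2534 m/s


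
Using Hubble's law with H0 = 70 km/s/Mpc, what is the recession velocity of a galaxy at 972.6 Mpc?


v = H0 * d = 70 * 972.6 = 68082.0

68082.0 km/s


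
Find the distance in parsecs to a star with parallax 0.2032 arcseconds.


d = 1/p = 1/0.2032 = 4.9213

4.9213 pc


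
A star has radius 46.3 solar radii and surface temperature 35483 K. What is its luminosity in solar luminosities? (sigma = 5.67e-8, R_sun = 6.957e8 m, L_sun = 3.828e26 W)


R = 46.3 * 6.957e8 m = 3.221091e+10 m. L = 4*pi*R^2*sigma*T^4 = 4*pi*(3.221091e+10)^2 * 5.67e-8 * 35483^4 = 1.171872159e+33 W. L/L_sun = 1.171872159e+33 / 3.828e26 = 3.061e+06

3.061e+06 L_sun


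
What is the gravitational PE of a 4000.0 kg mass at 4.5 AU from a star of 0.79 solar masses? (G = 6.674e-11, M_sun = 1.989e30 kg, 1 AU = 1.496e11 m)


M = 0.79 * 1.989e30 kg = 1.57131e+30 kg; r = 4.5 AU * 1.496e11 m/AU = 6.732e+11 m. U = -GM*m/r = -(6.674e-11 * 1.57131e+30 * 4000.0) / 6.732e+11 = -6.231e+11

-6.231e+11 J


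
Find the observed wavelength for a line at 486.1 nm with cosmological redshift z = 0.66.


lam_obs = lam_emit * (1 + z) = 486.1 * (1 + 0.66) = 806.926

806.926 nm


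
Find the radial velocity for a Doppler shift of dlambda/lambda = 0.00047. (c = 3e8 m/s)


v = (dlambda/lambda) * c = 0.00047 * 3e8 = 141000.0

141000.0 m/s


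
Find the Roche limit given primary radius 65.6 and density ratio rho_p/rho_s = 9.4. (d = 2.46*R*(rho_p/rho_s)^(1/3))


d_Roche = 2.46 * 65.6 * 9.4^(1/3) = 340.5767

340.5767


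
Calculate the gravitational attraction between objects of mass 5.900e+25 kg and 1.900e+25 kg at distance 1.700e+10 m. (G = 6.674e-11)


F = G*m1*m2/r^2 = 6.674e-11 * 5.900e+25 * 1.900e+25 / (1.700e+10)^2 = 6.674e-11 * 1.121e+51 / 2.890e+20 = 2.589e+20

2.589e+20 N


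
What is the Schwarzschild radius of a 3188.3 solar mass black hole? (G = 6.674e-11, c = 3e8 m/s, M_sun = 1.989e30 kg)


M = 3188.3 * 1.989e30 kg = 6.3415287e+33 kg. rs = 2GM/c^2 = 2 * 6.674e-11 * 6.3415287e+33 / (3e8)^2 = 9.405e+06

9.405e+06 m


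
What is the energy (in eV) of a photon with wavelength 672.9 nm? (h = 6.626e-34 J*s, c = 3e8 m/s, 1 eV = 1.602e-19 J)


E = hc/lambda = 6.626e-34 * 3e8 / 6.729e-07 = 2.954e-19 J = 1.844 eV

1.844 eV


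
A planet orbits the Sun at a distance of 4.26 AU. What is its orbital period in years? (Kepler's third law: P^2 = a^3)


P = a^(3/2) = 4.26^1.5 = 8.7925

8.7925 years


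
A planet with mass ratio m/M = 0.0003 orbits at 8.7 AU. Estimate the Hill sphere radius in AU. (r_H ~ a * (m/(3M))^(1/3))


r_H = a * (m/3M)^(1/3) = 8.7 * (0.0003/3)^(1/3) = 0.4038

0.4038 AU


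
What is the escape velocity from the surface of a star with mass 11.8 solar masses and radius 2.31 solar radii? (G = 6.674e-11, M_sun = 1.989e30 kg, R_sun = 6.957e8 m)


M = 11.8 * 1.989e30 kg = 2.34702e+31 kg; R = 2.31 * 6.957e8 m = 1.607067e+09 m. v_esc = sqrt(2GM/R) = sqrt(2 * 6.674e-11 * 2.34702e+31 / 1.607067e+09) = 1.396e+06

1.396e+06 m/s


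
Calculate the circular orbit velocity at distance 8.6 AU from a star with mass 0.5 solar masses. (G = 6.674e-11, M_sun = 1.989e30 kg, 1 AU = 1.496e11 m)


v = sqrt(GM/r) = sqrt(6.674e-11 * 9.945e+29 / 1.287e+12) = 7182.58

7182.58 m/s


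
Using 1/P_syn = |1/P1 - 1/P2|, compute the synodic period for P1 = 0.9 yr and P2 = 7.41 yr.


1/P_syn = |1/P1 - 1/P2| = |1/0.9 - 1/7.41| => P_syn = 1.0244

1.0244 years


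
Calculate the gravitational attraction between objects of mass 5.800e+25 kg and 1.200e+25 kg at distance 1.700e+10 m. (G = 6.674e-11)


F = G*m1*m2/r^2 = 6.674e-11 * 5.800e+25 * 1.200e+25 / (1.700e+10)^2 = 6.674e-11 * 6.960e+50 / 2.890e+20 = 1.607e+20

1.607e+20 N


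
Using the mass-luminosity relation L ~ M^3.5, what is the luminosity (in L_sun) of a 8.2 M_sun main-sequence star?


L/L_sun = (M/M_sun)^3.5 = 8.2^3.5 = 1578.8777

1578.8777 L_sun


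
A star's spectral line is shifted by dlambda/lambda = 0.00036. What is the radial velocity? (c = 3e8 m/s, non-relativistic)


v = (dlambda/lambda) * c = 0.00036 * 3e8 = 108000.0

108000.0 m/s


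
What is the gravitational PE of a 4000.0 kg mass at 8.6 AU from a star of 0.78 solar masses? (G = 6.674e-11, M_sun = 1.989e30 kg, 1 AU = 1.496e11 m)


M = 0.78 * 1.989e30 kg = 1.55142e+30 kg; r = 8.6 AU * 1.496e11 m/AU = 1.28656e+12 m. U = -GM*m/r = -(6.674e-11 * 1.55142e+30 * 4000.0) / 1.28656e+12 = -3.219e+11

-3.219e+11 J


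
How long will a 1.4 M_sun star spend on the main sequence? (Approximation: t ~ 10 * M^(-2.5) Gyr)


t = 10 * M^(-2.5) = 10 * 1.4^(-2.5) = 4.312

4.312 Gyr


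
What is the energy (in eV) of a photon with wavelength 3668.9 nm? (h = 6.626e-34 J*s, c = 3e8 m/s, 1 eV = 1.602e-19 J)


E = hc/lambda = 6.626e-34 * 3e8 / 3.669e-06 = 5.418e-20 J = 0.3382 eV

0.3382 eV


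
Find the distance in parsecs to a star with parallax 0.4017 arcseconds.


d = 1/p = 1/0.4017 = 2.4894

2.4894 pc


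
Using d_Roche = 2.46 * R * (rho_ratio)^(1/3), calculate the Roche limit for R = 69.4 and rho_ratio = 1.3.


d_Roche = 2.46 * 69.4 * 1.3^(1/3) = 186.327

186.327


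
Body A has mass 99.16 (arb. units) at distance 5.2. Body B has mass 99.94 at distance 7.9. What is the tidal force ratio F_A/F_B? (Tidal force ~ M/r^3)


Ratio = (M1/r1^3) / (M2/r2^3) = (99.16/5.2^3) / (99.94/7.9^3) = 3.4791

3.4791
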